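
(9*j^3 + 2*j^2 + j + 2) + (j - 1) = 9*j^3 + 2*j^2 + 2*j + 1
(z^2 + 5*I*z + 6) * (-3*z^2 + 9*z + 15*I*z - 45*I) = -3*z^4 + 9*z^3 - 93*z^2 + 279*z + 90*I*z - 270*I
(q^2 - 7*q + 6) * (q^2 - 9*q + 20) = q^4 - 16*q^3 + 89*q^2 - 194*q + 120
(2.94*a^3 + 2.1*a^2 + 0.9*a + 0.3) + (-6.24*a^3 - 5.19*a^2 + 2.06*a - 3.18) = -3.3*a^3 - 3.09*a^2 + 2.96*a - 2.88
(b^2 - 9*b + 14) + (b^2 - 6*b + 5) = 2*b^2 - 15*b + 19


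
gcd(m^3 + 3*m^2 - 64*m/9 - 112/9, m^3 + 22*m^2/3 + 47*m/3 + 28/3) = m + 4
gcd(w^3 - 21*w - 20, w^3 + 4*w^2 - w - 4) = w^2 + 5*w + 4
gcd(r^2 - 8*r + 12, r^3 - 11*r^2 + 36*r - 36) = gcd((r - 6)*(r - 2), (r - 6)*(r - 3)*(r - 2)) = r^2 - 8*r + 12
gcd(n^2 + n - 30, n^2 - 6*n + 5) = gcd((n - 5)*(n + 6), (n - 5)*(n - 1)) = n - 5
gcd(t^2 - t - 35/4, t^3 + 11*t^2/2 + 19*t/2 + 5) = t + 5/2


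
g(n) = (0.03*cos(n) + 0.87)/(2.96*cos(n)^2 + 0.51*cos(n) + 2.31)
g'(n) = (5.92*sin(n)*cos(n) + 0.51*sin(n))*(0.03*cos(n) + 0.87)/(2.96*cos(n)^2 + 0.51*cos(n) + 2.31)^2 - 0.03*sin(n)/(2.96*cos(n)^2 + 0.51*cos(n) + 2.31) = (0.0888*cos(n)^2 + 5.1504*cos(n) + 0.3744)*sin(n)/(8.7616*cos(n)^4 + 3.0192*cos(n)^3 + 13.9353*cos(n)^2 + 2.3562*cos(n) + 5.3361)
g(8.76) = 0.23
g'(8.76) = -0.16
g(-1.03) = 0.26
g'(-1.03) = -0.23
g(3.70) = 0.21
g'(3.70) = 0.13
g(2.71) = 0.20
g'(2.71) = -0.10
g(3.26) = 0.18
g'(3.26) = 0.02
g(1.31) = 0.33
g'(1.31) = 0.24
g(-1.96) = 0.34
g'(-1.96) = 0.22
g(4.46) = 0.36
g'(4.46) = 0.16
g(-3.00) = 0.18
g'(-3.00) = 0.03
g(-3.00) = 0.18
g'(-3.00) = 0.03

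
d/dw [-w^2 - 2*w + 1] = -2*w - 2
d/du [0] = 0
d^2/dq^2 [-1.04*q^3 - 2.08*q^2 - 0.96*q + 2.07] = -6.24*q - 4.16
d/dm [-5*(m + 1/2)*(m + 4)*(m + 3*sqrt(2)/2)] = -15*m^2 - 45*m - 15*sqrt(2)*m - 135*sqrt(2)/4 - 10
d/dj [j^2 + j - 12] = 2*j + 1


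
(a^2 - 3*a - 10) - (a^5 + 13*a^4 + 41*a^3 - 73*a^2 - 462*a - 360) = -a^5 - 13*a^4 - 41*a^3 + 74*a^2 + 459*a + 350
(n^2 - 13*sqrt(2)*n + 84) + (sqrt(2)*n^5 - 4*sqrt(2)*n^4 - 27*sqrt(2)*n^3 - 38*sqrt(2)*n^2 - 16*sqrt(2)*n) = sqrt(2)*n^5 - 4*sqrt(2)*n^4 - 27*sqrt(2)*n^3 - 38*sqrt(2)*n^2 + n^2 - 29*sqrt(2)*n + 84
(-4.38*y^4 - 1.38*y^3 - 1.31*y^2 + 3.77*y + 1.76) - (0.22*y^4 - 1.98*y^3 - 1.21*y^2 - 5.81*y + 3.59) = -4.6*y^4 + 0.6*y^3 - 0.1*y^2 + 9.58*y - 1.83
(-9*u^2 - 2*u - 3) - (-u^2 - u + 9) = -8*u^2 - u - 12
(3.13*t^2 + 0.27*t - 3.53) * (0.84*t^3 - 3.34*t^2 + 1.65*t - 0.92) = 2.6292*t^5 - 10.2274*t^4 + 1.2975*t^3 + 9.3561*t^2 - 6.0729*t + 3.2476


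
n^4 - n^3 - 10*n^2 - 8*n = n*(n - 4)*(n + 1)*(n + 2)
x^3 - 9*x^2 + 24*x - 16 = (x - 4)^2*(x - 1)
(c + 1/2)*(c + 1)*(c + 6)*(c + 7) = c^4 + 29*c^3/2 + 62*c^2 + 139*c/2 + 21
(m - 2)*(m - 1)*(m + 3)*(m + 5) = m^4 + 5*m^3 - 7*m^2 - 29*m + 30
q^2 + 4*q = q*(q + 4)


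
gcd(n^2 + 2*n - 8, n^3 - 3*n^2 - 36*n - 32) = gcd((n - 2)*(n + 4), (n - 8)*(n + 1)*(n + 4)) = n + 4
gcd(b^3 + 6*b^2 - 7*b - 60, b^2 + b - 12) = b^2 + b - 12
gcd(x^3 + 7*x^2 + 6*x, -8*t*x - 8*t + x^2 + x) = x + 1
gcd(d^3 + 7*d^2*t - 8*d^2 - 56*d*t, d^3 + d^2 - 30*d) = d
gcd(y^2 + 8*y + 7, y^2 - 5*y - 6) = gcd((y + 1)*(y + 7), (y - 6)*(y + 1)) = y + 1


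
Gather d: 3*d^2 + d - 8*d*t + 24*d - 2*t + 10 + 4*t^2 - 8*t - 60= 3*d^2 + d*(25 - 8*t) + 4*t^2 - 10*t - 50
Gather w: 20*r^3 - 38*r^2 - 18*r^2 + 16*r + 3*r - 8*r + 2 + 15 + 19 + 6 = 20*r^3 - 56*r^2 + 11*r + 42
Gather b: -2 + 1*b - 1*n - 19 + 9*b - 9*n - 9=10*b - 10*n - 30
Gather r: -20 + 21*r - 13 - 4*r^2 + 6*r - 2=-4*r^2 + 27*r - 35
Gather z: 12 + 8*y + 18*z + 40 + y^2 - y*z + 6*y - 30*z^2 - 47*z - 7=y^2 + 14*y - 30*z^2 + z*(-y - 29) + 45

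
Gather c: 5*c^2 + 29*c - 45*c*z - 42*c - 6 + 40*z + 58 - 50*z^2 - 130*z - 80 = 5*c^2 + c*(-45*z - 13) - 50*z^2 - 90*z - 28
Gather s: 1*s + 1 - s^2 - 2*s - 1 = -s^2 - s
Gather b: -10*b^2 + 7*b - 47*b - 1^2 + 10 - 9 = -10*b^2 - 40*b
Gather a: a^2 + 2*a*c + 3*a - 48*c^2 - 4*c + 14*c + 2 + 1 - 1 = a^2 + a*(2*c + 3) - 48*c^2 + 10*c + 2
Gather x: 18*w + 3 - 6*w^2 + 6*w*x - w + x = -6*w^2 + 17*w + x*(6*w + 1) + 3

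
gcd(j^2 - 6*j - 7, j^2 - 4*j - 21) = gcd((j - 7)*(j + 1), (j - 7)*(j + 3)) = j - 7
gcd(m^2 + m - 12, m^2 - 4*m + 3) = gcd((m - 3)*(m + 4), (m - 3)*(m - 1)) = m - 3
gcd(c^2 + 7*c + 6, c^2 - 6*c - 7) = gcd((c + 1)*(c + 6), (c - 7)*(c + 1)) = c + 1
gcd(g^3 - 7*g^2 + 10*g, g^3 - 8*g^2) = g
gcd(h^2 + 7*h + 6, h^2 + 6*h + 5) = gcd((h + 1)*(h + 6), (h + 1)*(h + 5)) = h + 1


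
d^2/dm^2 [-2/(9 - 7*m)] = 196/(7*m - 9)^3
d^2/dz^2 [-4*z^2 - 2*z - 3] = -8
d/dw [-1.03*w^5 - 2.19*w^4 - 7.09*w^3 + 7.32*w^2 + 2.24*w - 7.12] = -5.15*w^4 - 8.76*w^3 - 21.27*w^2 + 14.64*w + 2.24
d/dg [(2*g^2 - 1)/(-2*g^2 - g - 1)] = (-2*g^2 - 8*g - 1)/(4*g^4 + 4*g^3 + 5*g^2 + 2*g + 1)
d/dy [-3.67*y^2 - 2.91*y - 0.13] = -7.34*y - 2.91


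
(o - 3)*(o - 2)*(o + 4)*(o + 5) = o^4 + 4*o^3 - 19*o^2 - 46*o + 120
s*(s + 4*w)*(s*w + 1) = s^3*w + 4*s^2*w^2 + s^2 + 4*s*w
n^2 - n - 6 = (n - 3)*(n + 2)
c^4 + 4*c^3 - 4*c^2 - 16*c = c*(c - 2)*(c + 2)*(c + 4)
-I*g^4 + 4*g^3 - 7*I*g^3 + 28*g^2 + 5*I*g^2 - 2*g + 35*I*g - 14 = (g + 7)*(g + I)*(g + 2*I)*(-I*g + 1)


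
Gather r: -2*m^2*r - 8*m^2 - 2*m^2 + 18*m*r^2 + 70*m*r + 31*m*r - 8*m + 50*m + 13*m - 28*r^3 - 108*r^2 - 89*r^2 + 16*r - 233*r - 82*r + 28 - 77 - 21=-10*m^2 + 55*m - 28*r^3 + r^2*(18*m - 197) + r*(-2*m^2 + 101*m - 299) - 70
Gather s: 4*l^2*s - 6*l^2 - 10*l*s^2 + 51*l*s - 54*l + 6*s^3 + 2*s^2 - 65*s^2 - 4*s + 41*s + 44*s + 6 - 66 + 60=-6*l^2 - 54*l + 6*s^3 + s^2*(-10*l - 63) + s*(4*l^2 + 51*l + 81)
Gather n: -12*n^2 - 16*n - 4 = -12*n^2 - 16*n - 4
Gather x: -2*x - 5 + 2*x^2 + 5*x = 2*x^2 + 3*x - 5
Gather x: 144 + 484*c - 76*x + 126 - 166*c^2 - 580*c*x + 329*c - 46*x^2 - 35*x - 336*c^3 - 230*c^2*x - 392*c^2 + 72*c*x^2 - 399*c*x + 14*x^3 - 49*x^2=-336*c^3 - 558*c^2 + 813*c + 14*x^3 + x^2*(72*c - 95) + x*(-230*c^2 - 979*c - 111) + 270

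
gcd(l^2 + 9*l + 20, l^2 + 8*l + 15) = l + 5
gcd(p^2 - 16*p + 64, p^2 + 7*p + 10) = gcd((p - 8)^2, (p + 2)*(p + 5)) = 1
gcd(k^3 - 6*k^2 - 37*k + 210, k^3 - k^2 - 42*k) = k^2 - k - 42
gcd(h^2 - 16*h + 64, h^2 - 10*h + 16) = h - 8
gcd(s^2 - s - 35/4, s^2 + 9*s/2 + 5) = s + 5/2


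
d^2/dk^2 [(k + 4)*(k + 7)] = 2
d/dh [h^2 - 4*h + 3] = 2*h - 4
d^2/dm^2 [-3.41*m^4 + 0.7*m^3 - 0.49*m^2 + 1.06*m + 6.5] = -40.92*m^2 + 4.2*m - 0.98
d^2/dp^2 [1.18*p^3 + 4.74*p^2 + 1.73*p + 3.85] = 7.08*p + 9.48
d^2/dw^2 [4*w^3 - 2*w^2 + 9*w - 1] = 24*w - 4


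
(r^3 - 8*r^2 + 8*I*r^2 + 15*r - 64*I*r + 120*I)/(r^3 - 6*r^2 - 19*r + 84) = (r^2 + r*(-5 + 8*I) - 40*I)/(r^2 - 3*r - 28)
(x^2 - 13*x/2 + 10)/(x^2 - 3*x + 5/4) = 2*(x - 4)/(2*x - 1)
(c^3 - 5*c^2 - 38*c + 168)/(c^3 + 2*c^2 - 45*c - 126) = (c - 4)/(c + 3)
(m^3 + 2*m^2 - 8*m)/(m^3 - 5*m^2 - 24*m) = (-m^2 - 2*m + 8)/(-m^2 + 5*m + 24)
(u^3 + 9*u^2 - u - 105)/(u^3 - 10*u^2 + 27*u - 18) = (u^2 + 12*u + 35)/(u^2 - 7*u + 6)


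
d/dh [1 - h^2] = -2*h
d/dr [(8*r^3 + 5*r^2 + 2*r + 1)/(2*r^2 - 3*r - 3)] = (16*r^4 - 48*r^3 - 91*r^2 - 34*r - 3)/(4*r^4 - 12*r^3 - 3*r^2 + 18*r + 9)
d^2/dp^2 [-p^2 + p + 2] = -2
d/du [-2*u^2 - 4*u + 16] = -4*u - 4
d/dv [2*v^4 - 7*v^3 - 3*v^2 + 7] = v*(8*v^2 - 21*v - 6)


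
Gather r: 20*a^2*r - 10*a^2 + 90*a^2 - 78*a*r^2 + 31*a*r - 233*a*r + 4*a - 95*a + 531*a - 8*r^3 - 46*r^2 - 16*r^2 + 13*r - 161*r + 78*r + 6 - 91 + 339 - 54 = 80*a^2 + 440*a - 8*r^3 + r^2*(-78*a - 62) + r*(20*a^2 - 202*a - 70) + 200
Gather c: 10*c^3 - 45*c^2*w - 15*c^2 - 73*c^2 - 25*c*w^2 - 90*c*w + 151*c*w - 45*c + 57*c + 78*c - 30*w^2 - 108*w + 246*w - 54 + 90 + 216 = 10*c^3 + c^2*(-45*w - 88) + c*(-25*w^2 + 61*w + 90) - 30*w^2 + 138*w + 252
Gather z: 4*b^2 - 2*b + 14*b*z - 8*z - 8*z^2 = 4*b^2 - 2*b - 8*z^2 + z*(14*b - 8)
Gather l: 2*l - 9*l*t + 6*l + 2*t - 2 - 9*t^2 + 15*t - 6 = l*(8 - 9*t) - 9*t^2 + 17*t - 8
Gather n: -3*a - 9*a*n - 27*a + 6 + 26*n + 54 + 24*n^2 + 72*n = -30*a + 24*n^2 + n*(98 - 9*a) + 60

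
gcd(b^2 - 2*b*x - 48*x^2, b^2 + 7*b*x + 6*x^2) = b + 6*x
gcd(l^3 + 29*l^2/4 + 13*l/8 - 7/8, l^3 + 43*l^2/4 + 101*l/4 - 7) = l^2 + 27*l/4 - 7/4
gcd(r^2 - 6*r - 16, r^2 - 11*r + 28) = 1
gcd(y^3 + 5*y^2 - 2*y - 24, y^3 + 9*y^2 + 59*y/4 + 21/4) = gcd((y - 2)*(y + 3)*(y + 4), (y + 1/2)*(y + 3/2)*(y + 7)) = 1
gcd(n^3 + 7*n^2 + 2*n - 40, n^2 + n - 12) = n + 4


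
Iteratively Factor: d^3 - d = (d + 1)*(d^2 - d) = (d - 1)*(d + 1)*(d)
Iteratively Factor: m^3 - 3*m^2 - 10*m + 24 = (m + 3)*(m^2 - 6*m + 8) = (m - 2)*(m + 3)*(m - 4)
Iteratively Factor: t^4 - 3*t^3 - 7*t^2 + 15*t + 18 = (t - 3)*(t^3 - 7*t - 6) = (t - 3)^2*(t^2 + 3*t + 2) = (t - 3)^2*(t + 2)*(t + 1)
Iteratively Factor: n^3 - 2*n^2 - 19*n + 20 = (n - 5)*(n^2 + 3*n - 4) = (n - 5)*(n + 4)*(n - 1)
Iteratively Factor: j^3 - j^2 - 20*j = (j + 4)*(j^2 - 5*j) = j*(j + 4)*(j - 5)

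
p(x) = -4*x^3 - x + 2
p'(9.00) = -973.00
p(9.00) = -2923.00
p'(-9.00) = -973.00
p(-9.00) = 2927.00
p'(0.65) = -6.07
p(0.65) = 0.25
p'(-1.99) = -48.52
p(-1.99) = 35.51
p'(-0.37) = -2.64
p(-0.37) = 2.57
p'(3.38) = -138.09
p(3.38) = -155.84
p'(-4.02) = -194.92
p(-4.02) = 265.88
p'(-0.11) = -1.15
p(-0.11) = 2.12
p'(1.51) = -28.36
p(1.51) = -13.28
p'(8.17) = -801.99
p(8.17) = -2187.52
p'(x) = -12*x^2 - 1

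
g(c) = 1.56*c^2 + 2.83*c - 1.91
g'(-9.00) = -25.25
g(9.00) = 149.92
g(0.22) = -1.21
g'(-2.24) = -4.16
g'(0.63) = 4.80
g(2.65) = 16.54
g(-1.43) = -2.77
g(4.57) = 43.60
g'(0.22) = 3.52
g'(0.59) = 4.67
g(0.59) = 0.30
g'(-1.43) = -1.63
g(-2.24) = -0.42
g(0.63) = 0.49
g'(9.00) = 30.91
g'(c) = 3.12*c + 2.83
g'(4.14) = 15.75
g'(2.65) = 11.10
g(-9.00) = 98.98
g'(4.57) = 17.09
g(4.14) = 36.54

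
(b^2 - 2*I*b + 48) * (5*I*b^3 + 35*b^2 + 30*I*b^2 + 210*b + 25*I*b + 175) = 5*I*b^5 + 45*b^4 + 30*I*b^4 + 270*b^3 + 195*I*b^3 + 1905*b^2 + 1020*I*b^2 + 10080*b + 850*I*b + 8400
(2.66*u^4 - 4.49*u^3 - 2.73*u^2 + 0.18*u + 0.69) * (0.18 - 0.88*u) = -2.3408*u^5 + 4.43*u^4 + 1.5942*u^3 - 0.6498*u^2 - 0.5748*u + 0.1242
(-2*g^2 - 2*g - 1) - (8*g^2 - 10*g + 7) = -10*g^2 + 8*g - 8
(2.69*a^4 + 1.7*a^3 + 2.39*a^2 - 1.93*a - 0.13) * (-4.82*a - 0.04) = -12.9658*a^5 - 8.3016*a^4 - 11.5878*a^3 + 9.207*a^2 + 0.7038*a + 0.0052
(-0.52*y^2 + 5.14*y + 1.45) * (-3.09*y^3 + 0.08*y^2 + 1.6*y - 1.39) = 1.6068*y^5 - 15.9242*y^4 - 4.9013*y^3 + 9.0628*y^2 - 4.8246*y - 2.0155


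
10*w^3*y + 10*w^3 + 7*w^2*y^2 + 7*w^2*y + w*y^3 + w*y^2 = (2*w + y)*(5*w + y)*(w*y + w)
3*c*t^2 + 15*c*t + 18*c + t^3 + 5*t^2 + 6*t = (3*c + t)*(t + 2)*(t + 3)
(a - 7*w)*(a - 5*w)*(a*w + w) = a^3*w - 12*a^2*w^2 + a^2*w + 35*a*w^3 - 12*a*w^2 + 35*w^3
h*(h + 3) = h^2 + 3*h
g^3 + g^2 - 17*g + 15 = (g - 3)*(g - 1)*(g + 5)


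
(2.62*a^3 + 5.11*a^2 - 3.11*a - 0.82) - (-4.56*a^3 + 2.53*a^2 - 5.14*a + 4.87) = 7.18*a^3 + 2.58*a^2 + 2.03*a - 5.69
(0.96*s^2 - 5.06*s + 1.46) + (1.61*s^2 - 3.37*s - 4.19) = 2.57*s^2 - 8.43*s - 2.73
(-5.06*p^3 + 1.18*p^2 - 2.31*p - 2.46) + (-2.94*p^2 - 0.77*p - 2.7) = -5.06*p^3 - 1.76*p^2 - 3.08*p - 5.16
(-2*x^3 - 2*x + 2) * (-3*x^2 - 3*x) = 6*x^5 + 6*x^4 + 6*x^3 - 6*x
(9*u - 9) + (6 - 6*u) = 3*u - 3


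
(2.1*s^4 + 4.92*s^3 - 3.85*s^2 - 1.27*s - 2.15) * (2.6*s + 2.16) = 5.46*s^5 + 17.328*s^4 + 0.6172*s^3 - 11.618*s^2 - 8.3332*s - 4.644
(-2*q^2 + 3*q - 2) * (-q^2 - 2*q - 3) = 2*q^4 + q^3 + 2*q^2 - 5*q + 6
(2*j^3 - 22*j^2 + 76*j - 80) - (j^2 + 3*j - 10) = 2*j^3 - 23*j^2 + 73*j - 70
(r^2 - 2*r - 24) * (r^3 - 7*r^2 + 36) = r^5 - 9*r^4 - 10*r^3 + 204*r^2 - 72*r - 864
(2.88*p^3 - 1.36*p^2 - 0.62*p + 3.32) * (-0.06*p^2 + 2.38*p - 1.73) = -0.1728*p^5 + 6.936*p^4 - 8.182*p^3 + 0.678*p^2 + 8.9742*p - 5.7436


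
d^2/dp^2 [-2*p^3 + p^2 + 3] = 2 - 12*p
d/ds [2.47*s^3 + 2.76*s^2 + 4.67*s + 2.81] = 7.41*s^2 + 5.52*s + 4.67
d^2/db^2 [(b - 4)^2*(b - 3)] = 6*b - 22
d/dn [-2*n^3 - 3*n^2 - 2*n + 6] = -6*n^2 - 6*n - 2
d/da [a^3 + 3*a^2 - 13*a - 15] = 3*a^2 + 6*a - 13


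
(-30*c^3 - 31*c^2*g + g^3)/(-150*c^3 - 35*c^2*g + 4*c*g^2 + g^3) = (c + g)/(5*c + g)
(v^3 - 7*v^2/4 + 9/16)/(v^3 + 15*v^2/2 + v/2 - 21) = (v^2 - v/4 - 3/8)/(v^2 + 9*v + 14)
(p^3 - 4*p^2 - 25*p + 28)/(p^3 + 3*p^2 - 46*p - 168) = (p - 1)/(p + 6)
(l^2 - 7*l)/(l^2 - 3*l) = (l - 7)/(l - 3)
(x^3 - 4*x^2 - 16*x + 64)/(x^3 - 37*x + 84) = (x^2 - 16)/(x^2 + 4*x - 21)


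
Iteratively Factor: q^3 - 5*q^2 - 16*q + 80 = (q - 4)*(q^2 - q - 20) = (q - 4)*(q + 4)*(q - 5)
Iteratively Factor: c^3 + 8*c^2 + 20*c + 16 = (c + 4)*(c^2 + 4*c + 4) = (c + 2)*(c + 4)*(c + 2)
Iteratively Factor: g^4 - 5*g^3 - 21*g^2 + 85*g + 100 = (g + 4)*(g^3 - 9*g^2 + 15*g + 25) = (g - 5)*(g + 4)*(g^2 - 4*g - 5) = (g - 5)^2*(g + 4)*(g + 1)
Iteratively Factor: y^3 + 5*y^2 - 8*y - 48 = (y - 3)*(y^2 + 8*y + 16) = (y - 3)*(y + 4)*(y + 4)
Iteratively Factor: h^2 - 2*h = (h - 2)*(h)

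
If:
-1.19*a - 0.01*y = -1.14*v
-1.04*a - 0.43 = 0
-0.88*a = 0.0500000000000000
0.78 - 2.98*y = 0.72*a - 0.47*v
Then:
No Solution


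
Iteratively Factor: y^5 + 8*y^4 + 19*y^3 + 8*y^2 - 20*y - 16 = (y + 2)*(y^4 + 6*y^3 + 7*y^2 - 6*y - 8) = (y + 2)^2*(y^3 + 4*y^2 - y - 4) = (y + 1)*(y + 2)^2*(y^2 + 3*y - 4) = (y - 1)*(y + 1)*(y + 2)^2*(y + 4)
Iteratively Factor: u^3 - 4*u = (u)*(u^2 - 4) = u*(u + 2)*(u - 2)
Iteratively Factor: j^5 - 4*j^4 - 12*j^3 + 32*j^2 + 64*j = (j + 2)*(j^4 - 6*j^3 + 32*j) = (j + 2)^2*(j^3 - 8*j^2 + 16*j) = (j - 4)*(j + 2)^2*(j^2 - 4*j) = (j - 4)^2*(j + 2)^2*(j)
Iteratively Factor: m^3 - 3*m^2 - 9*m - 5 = (m + 1)*(m^2 - 4*m - 5) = (m + 1)^2*(m - 5)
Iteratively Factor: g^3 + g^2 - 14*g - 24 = (g + 3)*(g^2 - 2*g - 8) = (g - 4)*(g + 3)*(g + 2)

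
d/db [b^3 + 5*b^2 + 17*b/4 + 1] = 3*b^2 + 10*b + 17/4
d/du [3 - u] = -1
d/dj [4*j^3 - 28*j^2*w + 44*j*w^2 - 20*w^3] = 12*j^2 - 56*j*w + 44*w^2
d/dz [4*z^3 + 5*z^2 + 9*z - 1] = 12*z^2 + 10*z + 9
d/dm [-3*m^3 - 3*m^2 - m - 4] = -9*m^2 - 6*m - 1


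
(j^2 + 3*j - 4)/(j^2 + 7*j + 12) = (j - 1)/(j + 3)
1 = 1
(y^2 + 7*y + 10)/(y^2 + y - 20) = (y + 2)/(y - 4)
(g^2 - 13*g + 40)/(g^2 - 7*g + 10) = (g - 8)/(g - 2)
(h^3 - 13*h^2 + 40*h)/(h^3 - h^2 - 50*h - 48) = h*(h - 5)/(h^2 + 7*h + 6)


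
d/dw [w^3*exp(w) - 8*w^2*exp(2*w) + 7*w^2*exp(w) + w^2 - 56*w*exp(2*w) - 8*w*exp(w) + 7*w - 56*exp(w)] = w^3*exp(w) - 16*w^2*exp(2*w) + 10*w^2*exp(w) - 128*w*exp(2*w) + 6*w*exp(w) + 2*w - 56*exp(2*w) - 64*exp(w) + 7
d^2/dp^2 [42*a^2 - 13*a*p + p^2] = 2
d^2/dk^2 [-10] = 0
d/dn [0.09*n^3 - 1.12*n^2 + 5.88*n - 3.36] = 0.27*n^2 - 2.24*n + 5.88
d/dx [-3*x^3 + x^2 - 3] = x*(2 - 9*x)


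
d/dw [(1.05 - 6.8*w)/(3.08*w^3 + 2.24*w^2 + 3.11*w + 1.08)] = (41.888*w^3 + 5.53*w^2 - 4.704*w - 10.6095)/(9.4864*w^6 + 13.7984*w^5 + 24.1752*w^4 + 20.5856*w^3 + 14.5105*w^2 + 6.7176*w + 1.1664)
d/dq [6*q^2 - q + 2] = 12*q - 1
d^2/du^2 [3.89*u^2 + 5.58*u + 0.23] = 7.78000000000000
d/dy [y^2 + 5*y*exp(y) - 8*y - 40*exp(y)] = 5*y*exp(y) + 2*y - 35*exp(y) - 8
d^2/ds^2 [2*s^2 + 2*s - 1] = 4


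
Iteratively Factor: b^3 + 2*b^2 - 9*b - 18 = (b + 2)*(b^2 - 9) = (b - 3)*(b + 2)*(b + 3)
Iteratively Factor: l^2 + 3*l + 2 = (l + 1)*(l + 2)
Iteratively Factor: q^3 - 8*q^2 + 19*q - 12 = (q - 1)*(q^2 - 7*q + 12) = (q - 3)*(q - 1)*(q - 4)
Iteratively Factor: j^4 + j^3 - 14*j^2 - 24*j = (j)*(j^3 + j^2 - 14*j - 24) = j*(j + 3)*(j^2 - 2*j - 8) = j*(j + 2)*(j + 3)*(j - 4)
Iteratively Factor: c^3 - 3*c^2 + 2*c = (c - 1)*(c^2 - 2*c) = c*(c - 1)*(c - 2)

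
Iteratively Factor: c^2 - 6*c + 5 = (c - 5)*(c - 1)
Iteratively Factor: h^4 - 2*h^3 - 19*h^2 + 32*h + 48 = (h + 1)*(h^3 - 3*h^2 - 16*h + 48) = (h - 3)*(h + 1)*(h^2 - 16) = (h - 3)*(h + 1)*(h + 4)*(h - 4)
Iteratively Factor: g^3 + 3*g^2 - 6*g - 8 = (g + 4)*(g^2 - g - 2) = (g - 2)*(g + 4)*(g + 1)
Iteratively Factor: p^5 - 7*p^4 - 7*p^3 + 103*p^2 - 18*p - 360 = (p - 4)*(p^4 - 3*p^3 - 19*p^2 + 27*p + 90) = (p - 4)*(p + 2)*(p^3 - 5*p^2 - 9*p + 45) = (p - 4)*(p + 2)*(p + 3)*(p^2 - 8*p + 15) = (p - 4)*(p - 3)*(p + 2)*(p + 3)*(p - 5)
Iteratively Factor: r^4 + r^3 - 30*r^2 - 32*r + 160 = (r - 5)*(r^3 + 6*r^2 - 32) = (r - 5)*(r + 4)*(r^2 + 2*r - 8) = (r - 5)*(r - 2)*(r + 4)*(r + 4)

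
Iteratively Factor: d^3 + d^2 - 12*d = (d)*(d^2 + d - 12) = d*(d - 3)*(d + 4)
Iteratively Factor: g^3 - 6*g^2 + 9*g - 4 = (g - 1)*(g^2 - 5*g + 4) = (g - 4)*(g - 1)*(g - 1)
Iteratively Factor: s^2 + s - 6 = (s - 2)*(s + 3)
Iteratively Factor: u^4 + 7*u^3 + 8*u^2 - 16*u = (u + 4)*(u^3 + 3*u^2 - 4*u) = (u + 4)^2*(u^2 - u) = (u - 1)*(u + 4)^2*(u)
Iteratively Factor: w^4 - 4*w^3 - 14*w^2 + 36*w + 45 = (w - 5)*(w^3 + w^2 - 9*w - 9) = (w - 5)*(w + 3)*(w^2 - 2*w - 3) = (w - 5)*(w - 3)*(w + 3)*(w + 1)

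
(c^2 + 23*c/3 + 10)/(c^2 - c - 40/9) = 3*(c + 6)/(3*c - 8)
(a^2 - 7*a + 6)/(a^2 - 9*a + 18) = (a - 1)/(a - 3)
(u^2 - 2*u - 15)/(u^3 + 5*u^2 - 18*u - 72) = (u - 5)/(u^2 + 2*u - 24)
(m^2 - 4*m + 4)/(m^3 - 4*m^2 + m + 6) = (m - 2)/(m^2 - 2*m - 3)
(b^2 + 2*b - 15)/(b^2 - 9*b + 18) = (b + 5)/(b - 6)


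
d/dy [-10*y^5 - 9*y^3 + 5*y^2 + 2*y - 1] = -50*y^4 - 27*y^2 + 10*y + 2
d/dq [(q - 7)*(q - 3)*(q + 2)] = 3*q^2 - 16*q + 1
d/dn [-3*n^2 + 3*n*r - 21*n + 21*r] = -6*n + 3*r - 21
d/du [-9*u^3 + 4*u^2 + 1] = u*(8 - 27*u)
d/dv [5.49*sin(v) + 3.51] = 5.49*cos(v)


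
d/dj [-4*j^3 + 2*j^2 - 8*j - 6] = -12*j^2 + 4*j - 8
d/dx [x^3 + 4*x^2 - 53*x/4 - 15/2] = 3*x^2 + 8*x - 53/4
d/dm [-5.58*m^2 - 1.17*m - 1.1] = -11.16*m - 1.17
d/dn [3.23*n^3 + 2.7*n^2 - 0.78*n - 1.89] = 9.69*n^2 + 5.4*n - 0.78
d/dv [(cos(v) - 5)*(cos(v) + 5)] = -sin(2*v)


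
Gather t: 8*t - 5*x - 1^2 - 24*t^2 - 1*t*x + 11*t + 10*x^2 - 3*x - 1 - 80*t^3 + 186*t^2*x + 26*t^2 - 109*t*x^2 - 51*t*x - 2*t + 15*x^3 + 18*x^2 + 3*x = -80*t^3 + t^2*(186*x + 2) + t*(-109*x^2 - 52*x + 17) + 15*x^3 + 28*x^2 - 5*x - 2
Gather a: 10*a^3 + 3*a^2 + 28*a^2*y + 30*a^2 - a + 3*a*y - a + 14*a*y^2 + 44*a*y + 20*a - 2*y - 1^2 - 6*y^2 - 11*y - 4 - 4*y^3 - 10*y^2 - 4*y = 10*a^3 + a^2*(28*y + 33) + a*(14*y^2 + 47*y + 18) - 4*y^3 - 16*y^2 - 17*y - 5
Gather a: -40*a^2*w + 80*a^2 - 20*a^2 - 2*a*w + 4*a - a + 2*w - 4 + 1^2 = a^2*(60 - 40*w) + a*(3 - 2*w) + 2*w - 3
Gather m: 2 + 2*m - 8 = 2*m - 6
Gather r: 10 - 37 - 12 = -39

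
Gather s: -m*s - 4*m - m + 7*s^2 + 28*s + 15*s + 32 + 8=-5*m + 7*s^2 + s*(43 - m) + 40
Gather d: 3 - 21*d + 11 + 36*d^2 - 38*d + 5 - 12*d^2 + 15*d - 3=24*d^2 - 44*d + 16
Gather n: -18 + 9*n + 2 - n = 8*n - 16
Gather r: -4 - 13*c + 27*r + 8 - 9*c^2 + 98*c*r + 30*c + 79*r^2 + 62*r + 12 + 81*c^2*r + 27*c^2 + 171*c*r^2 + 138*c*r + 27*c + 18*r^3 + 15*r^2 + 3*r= 18*c^2 + 44*c + 18*r^3 + r^2*(171*c + 94) + r*(81*c^2 + 236*c + 92) + 16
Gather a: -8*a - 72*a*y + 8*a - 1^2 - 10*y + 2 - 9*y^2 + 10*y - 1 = -72*a*y - 9*y^2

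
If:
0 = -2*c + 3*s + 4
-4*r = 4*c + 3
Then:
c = 3*s/2 + 2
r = -3*s/2 - 11/4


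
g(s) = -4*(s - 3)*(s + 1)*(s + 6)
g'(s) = -4*(s - 3)*(s + 1) - 4*(s - 3)*(s + 6) - 4*(s + 1)*(s + 6) = -12*s^2 - 32*s + 60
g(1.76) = 106.23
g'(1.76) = -33.49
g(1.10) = 113.32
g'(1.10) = 10.28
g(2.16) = 86.64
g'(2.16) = -65.11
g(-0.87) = 10.32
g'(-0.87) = 78.76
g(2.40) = 68.54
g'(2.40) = -85.92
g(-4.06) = -167.64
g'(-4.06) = -7.88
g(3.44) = -73.77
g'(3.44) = -192.08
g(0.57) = 100.26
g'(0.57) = 37.86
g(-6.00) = 0.00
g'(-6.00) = -180.00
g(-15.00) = 9072.00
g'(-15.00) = -2160.00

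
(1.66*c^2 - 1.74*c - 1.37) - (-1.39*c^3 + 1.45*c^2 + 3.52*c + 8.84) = 1.39*c^3 + 0.21*c^2 - 5.26*c - 10.21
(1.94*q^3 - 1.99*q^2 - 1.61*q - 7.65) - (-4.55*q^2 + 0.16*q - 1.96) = 1.94*q^3 + 2.56*q^2 - 1.77*q - 5.69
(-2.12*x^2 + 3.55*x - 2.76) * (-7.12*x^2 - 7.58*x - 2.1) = 15.0944*x^4 - 9.2064*x^3 - 2.8058*x^2 + 13.4658*x + 5.796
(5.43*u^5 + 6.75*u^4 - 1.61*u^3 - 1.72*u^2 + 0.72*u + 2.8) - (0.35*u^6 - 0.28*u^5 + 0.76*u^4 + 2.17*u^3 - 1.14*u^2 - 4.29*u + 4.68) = -0.35*u^6 + 5.71*u^5 + 5.99*u^4 - 3.78*u^3 - 0.58*u^2 + 5.01*u - 1.88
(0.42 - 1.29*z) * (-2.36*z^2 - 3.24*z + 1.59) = 3.0444*z^3 + 3.1884*z^2 - 3.4119*z + 0.6678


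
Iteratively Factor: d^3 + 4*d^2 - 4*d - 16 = (d - 2)*(d^2 + 6*d + 8) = (d - 2)*(d + 4)*(d + 2)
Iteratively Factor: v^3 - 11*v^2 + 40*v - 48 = (v - 4)*(v^2 - 7*v + 12) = (v - 4)^2*(v - 3)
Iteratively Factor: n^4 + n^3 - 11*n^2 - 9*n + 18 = (n + 2)*(n^3 - n^2 - 9*n + 9) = (n - 1)*(n + 2)*(n^2 - 9) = (n - 3)*(n - 1)*(n + 2)*(n + 3)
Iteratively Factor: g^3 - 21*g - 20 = (g - 5)*(g^2 + 5*g + 4) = (g - 5)*(g + 1)*(g + 4)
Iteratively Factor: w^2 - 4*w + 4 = (w - 2)*(w - 2)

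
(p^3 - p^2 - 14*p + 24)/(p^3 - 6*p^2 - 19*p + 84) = (p - 2)/(p - 7)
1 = 1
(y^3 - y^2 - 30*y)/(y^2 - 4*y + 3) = y*(y^2 - y - 30)/(y^2 - 4*y + 3)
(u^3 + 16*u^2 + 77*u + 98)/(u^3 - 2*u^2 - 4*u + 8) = (u^2 + 14*u + 49)/(u^2 - 4*u + 4)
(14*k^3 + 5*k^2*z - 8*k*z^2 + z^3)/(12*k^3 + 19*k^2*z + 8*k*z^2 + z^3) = (14*k^2 - 9*k*z + z^2)/(12*k^2 + 7*k*z + z^2)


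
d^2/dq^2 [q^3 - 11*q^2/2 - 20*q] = 6*q - 11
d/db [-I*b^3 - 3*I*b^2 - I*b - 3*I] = I*(-3*b^2 - 6*b - 1)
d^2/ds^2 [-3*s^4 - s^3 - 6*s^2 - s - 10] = -36*s^2 - 6*s - 12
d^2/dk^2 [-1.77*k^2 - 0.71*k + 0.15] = -3.54000000000000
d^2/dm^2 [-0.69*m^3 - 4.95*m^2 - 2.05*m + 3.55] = -4.14*m - 9.9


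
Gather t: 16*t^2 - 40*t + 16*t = 16*t^2 - 24*t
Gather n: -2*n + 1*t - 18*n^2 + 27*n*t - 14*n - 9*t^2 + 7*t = -18*n^2 + n*(27*t - 16) - 9*t^2 + 8*t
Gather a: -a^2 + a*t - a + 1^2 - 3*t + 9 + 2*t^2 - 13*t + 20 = -a^2 + a*(t - 1) + 2*t^2 - 16*t + 30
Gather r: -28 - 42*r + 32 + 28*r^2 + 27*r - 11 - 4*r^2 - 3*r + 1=24*r^2 - 18*r - 6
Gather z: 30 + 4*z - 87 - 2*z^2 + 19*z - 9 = -2*z^2 + 23*z - 66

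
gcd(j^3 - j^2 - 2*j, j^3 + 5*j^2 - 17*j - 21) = j + 1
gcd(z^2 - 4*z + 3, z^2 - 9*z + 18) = z - 3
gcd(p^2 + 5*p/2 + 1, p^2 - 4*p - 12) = p + 2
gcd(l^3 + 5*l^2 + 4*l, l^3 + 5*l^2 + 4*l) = l^3 + 5*l^2 + 4*l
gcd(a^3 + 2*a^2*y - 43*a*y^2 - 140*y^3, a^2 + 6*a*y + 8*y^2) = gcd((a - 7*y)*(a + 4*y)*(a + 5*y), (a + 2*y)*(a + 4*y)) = a + 4*y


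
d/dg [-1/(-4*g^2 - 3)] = -8*g/(4*g^2 + 3)^2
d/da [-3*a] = -3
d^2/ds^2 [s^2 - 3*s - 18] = 2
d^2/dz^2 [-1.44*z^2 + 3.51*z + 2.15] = -2.88000000000000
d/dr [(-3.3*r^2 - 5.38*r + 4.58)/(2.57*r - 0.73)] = (-8.481*r^2 + 4.818*r - 7.8432)/(6.6049*r^2 - 3.7522*r + 0.5329)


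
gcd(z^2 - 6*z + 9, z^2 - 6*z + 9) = z^2 - 6*z + 9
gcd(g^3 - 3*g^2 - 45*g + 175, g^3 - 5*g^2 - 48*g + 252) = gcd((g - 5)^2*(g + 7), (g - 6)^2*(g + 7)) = g + 7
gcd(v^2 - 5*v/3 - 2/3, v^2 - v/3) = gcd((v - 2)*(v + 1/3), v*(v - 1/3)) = 1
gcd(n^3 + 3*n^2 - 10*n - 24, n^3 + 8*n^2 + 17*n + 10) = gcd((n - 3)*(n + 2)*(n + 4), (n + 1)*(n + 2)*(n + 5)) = n + 2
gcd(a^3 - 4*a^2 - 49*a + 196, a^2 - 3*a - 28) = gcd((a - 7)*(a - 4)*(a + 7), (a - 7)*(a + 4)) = a - 7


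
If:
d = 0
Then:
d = 0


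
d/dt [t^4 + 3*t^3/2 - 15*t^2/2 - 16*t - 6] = 4*t^3 + 9*t^2/2 - 15*t - 16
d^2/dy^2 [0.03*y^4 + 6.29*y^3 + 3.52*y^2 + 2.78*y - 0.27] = 0.36*y^2 + 37.74*y + 7.04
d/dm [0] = 0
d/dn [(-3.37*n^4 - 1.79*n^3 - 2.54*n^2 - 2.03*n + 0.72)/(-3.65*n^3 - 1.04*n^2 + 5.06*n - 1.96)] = (12.3005*n^6 + 7.0096*n^5 - 58.566*n^4 - 6.51299999999999*n^3 + 3.4456*n^2 + 11.4544*n + 0.3356)/(13.3225*n^6 + 7.592*n^5 - 35.8564*n^4 + 3.7832*n^3 + 29.6804*n^2 - 19.8352*n + 3.8416)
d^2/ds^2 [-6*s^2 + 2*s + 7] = -12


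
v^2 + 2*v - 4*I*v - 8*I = (v + 2)*(v - 4*I)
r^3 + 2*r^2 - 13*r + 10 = (r - 2)*(r - 1)*(r + 5)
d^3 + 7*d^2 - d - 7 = (d - 1)*(d + 1)*(d + 7)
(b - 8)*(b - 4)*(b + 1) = b^3 - 11*b^2 + 20*b + 32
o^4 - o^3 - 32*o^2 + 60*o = o*(o - 5)*(o - 2)*(o + 6)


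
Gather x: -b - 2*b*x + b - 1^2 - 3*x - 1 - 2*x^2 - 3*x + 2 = -2*x^2 + x*(-2*b - 6)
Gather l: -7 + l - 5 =l - 12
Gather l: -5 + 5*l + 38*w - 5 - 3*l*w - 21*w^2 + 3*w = l*(5 - 3*w) - 21*w^2 + 41*w - 10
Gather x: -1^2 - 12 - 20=-33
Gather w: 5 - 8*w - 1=4 - 8*w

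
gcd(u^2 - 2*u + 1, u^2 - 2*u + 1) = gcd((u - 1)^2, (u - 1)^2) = u^2 - 2*u + 1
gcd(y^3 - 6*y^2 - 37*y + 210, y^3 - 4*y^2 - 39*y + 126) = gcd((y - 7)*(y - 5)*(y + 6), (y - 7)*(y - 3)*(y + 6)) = y^2 - y - 42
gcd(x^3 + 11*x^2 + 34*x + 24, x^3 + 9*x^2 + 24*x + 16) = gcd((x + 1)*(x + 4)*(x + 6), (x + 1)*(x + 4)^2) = x^2 + 5*x + 4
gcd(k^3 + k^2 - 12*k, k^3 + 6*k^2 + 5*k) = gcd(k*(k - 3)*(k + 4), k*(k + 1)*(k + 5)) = k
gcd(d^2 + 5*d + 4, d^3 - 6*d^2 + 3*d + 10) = d + 1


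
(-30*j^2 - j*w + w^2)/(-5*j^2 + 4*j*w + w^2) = (-6*j + w)/(-j + w)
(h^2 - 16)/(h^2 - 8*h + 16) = (h + 4)/(h - 4)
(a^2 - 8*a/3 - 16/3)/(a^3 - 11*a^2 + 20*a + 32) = (a + 4/3)/(a^2 - 7*a - 8)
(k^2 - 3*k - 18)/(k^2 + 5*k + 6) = (k - 6)/(k + 2)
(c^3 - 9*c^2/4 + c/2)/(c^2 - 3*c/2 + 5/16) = 4*c*(c - 2)/(4*c - 5)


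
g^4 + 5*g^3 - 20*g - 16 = (g - 2)*(g + 1)*(g + 2)*(g + 4)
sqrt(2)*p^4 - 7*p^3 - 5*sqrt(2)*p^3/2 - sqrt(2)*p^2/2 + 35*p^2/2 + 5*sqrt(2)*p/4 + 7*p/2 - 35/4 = (p - 5/2)*(p - 7*sqrt(2)/2)*(p - sqrt(2)/2)*(sqrt(2)*p + 1)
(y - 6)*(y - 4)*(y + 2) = y^3 - 8*y^2 + 4*y + 48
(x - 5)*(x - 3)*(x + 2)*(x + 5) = x^4 - x^3 - 31*x^2 + 25*x + 150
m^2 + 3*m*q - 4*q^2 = (m - q)*(m + 4*q)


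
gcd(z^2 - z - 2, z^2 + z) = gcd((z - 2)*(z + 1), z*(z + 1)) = z + 1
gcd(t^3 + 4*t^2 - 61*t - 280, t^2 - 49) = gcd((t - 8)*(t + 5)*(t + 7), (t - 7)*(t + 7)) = t + 7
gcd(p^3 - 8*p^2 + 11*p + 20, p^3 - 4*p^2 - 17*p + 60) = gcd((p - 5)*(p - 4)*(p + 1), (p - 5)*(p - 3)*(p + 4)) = p - 5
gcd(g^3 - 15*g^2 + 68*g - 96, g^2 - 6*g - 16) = g - 8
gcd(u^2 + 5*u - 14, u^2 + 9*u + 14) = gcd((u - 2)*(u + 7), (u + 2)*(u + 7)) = u + 7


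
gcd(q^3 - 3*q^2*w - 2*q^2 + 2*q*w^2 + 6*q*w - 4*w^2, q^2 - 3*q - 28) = 1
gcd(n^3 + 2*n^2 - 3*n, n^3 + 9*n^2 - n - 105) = 1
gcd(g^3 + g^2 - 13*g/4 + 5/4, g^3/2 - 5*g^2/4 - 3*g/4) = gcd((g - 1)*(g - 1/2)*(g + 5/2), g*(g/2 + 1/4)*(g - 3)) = 1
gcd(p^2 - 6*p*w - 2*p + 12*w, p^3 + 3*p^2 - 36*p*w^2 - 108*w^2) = p - 6*w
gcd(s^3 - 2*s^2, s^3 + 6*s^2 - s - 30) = s - 2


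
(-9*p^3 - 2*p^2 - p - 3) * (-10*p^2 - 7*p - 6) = 90*p^5 + 83*p^4 + 78*p^3 + 49*p^2 + 27*p + 18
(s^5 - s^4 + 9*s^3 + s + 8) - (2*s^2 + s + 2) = s^5 - s^4 + 9*s^3 - 2*s^2 + 6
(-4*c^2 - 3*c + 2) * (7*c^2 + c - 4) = -28*c^4 - 25*c^3 + 27*c^2 + 14*c - 8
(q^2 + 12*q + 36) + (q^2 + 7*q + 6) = 2*q^2 + 19*q + 42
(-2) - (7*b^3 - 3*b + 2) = -7*b^3 + 3*b - 4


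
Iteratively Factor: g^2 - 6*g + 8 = (g - 4)*(g - 2)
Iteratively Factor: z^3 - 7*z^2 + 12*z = (z - 4)*(z^2 - 3*z) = (z - 4)*(z - 3)*(z)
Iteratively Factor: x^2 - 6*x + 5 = (x - 1)*(x - 5)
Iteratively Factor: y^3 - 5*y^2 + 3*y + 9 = (y - 3)*(y^2 - 2*y - 3) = (y - 3)^2*(y + 1)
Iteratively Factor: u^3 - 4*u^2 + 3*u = (u - 3)*(u^2 - u) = (u - 3)*(u - 1)*(u)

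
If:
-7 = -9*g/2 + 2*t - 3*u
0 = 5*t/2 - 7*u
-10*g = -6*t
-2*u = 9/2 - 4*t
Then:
No Solution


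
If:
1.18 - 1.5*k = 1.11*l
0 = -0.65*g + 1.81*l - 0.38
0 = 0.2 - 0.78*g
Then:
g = 0.26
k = 0.56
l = 0.30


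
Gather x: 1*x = x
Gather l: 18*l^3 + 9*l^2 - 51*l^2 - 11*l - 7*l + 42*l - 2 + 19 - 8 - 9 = 18*l^3 - 42*l^2 + 24*l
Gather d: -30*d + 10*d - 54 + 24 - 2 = -20*d - 32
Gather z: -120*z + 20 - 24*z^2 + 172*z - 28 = -24*z^2 + 52*z - 8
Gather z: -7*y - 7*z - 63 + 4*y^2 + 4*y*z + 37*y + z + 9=4*y^2 + 30*y + z*(4*y - 6) - 54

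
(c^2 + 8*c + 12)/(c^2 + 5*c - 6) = (c + 2)/(c - 1)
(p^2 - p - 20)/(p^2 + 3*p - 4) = (p - 5)/(p - 1)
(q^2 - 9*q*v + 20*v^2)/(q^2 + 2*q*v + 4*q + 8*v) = (q^2 - 9*q*v + 20*v^2)/(q^2 + 2*q*v + 4*q + 8*v)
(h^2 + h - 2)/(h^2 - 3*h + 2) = (h + 2)/(h - 2)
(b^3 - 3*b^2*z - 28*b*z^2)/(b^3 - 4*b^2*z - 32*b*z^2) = (-b + 7*z)/(-b + 8*z)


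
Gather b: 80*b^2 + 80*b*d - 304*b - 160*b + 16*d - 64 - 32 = 80*b^2 + b*(80*d - 464) + 16*d - 96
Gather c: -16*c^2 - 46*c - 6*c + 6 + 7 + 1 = -16*c^2 - 52*c + 14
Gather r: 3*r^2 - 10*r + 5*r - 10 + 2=3*r^2 - 5*r - 8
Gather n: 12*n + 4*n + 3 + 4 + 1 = 16*n + 8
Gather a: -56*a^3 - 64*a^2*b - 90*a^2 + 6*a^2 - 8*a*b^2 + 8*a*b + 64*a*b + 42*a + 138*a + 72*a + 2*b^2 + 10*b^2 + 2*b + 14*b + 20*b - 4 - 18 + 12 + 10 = -56*a^3 + a^2*(-64*b - 84) + a*(-8*b^2 + 72*b + 252) + 12*b^2 + 36*b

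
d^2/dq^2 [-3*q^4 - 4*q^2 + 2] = -36*q^2 - 8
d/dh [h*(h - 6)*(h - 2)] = 3*h^2 - 16*h + 12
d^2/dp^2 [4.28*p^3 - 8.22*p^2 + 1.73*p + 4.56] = 25.68*p - 16.44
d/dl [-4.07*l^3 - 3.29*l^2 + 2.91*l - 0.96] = -12.21*l^2 - 6.58*l + 2.91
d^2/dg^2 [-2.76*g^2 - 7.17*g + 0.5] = -5.52000000000000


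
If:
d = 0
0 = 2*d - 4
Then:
No Solution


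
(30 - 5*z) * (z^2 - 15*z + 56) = -5*z^3 + 105*z^2 - 730*z + 1680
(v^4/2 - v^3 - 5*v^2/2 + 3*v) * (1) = v^4/2 - v^3 - 5*v^2/2 + 3*v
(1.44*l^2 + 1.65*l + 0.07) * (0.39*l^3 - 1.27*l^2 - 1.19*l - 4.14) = 0.5616*l^5 - 1.1853*l^4 - 3.7818*l^3 - 8.014*l^2 - 6.9143*l - 0.2898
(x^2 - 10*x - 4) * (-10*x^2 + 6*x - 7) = -10*x^4 + 106*x^3 - 27*x^2 + 46*x + 28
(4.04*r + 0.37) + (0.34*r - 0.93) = 4.38*r - 0.56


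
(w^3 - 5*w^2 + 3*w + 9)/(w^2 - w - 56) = (-w^3 + 5*w^2 - 3*w - 9)/(-w^2 + w + 56)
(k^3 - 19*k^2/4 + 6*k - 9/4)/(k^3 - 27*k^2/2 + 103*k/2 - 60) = (4*k^2 - 7*k + 3)/(2*(2*k^2 - 21*k + 40))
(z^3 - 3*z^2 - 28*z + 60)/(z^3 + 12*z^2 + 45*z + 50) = (z^2 - 8*z + 12)/(z^2 + 7*z + 10)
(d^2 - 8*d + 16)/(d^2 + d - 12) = (d^2 - 8*d + 16)/(d^2 + d - 12)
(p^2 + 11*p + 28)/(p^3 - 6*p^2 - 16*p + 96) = (p + 7)/(p^2 - 10*p + 24)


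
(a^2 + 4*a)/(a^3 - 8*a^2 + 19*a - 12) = a*(a + 4)/(a^3 - 8*a^2 + 19*a - 12)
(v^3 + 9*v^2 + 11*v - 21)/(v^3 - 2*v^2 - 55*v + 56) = (v + 3)/(v - 8)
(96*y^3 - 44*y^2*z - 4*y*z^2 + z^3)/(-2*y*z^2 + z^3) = -48*y^2/z^2 - 2*y/z + 1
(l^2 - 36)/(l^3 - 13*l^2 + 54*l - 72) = (l + 6)/(l^2 - 7*l + 12)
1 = 1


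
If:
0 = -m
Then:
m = 0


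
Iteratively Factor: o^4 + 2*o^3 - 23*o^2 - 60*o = (o + 3)*(o^3 - o^2 - 20*o) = (o - 5)*(o + 3)*(o^2 + 4*o) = (o - 5)*(o + 3)*(o + 4)*(o)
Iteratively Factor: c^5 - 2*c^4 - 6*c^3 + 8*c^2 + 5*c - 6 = (c + 2)*(c^4 - 4*c^3 + 2*c^2 + 4*c - 3) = (c + 1)*(c + 2)*(c^3 - 5*c^2 + 7*c - 3) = (c - 3)*(c + 1)*(c + 2)*(c^2 - 2*c + 1) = (c - 3)*(c - 1)*(c + 1)*(c + 2)*(c - 1)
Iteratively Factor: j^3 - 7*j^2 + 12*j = (j - 4)*(j^2 - 3*j) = (j - 4)*(j - 3)*(j)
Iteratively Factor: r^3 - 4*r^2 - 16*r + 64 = (r + 4)*(r^2 - 8*r + 16) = (r - 4)*(r + 4)*(r - 4)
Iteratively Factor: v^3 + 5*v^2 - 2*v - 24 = (v + 4)*(v^2 + v - 6) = (v - 2)*(v + 4)*(v + 3)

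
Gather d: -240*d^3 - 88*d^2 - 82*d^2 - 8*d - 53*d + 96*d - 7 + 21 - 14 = -240*d^3 - 170*d^2 + 35*d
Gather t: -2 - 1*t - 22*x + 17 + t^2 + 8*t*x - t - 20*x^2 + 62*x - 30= t^2 + t*(8*x - 2) - 20*x^2 + 40*x - 15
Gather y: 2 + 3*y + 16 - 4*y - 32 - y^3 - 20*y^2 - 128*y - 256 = -y^3 - 20*y^2 - 129*y - 270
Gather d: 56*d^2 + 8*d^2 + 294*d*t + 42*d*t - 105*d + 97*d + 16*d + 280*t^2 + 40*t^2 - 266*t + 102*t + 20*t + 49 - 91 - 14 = 64*d^2 + d*(336*t + 8) + 320*t^2 - 144*t - 56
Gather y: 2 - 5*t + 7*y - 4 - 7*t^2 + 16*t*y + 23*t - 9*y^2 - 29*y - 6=-7*t^2 + 18*t - 9*y^2 + y*(16*t - 22) - 8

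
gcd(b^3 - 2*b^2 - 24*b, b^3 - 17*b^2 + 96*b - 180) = b - 6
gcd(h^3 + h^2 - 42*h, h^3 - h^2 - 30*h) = h^2 - 6*h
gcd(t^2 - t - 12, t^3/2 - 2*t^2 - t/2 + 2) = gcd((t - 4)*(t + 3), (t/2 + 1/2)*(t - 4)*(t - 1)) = t - 4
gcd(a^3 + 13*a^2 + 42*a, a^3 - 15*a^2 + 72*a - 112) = 1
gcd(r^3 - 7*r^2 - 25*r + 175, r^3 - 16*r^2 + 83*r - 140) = r^2 - 12*r + 35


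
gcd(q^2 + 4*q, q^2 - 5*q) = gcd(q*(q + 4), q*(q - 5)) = q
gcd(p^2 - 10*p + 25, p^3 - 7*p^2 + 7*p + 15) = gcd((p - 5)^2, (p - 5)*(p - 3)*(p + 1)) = p - 5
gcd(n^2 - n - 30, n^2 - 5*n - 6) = n - 6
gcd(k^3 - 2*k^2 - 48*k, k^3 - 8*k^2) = k^2 - 8*k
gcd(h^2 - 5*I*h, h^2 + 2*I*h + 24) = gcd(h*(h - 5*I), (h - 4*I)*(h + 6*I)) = 1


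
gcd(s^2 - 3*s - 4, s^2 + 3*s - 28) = s - 4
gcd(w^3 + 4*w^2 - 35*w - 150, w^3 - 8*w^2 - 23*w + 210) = w^2 - w - 30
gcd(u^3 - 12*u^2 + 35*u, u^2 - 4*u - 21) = u - 7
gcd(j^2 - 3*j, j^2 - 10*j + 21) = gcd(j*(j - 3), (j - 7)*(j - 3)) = j - 3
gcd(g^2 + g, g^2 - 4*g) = g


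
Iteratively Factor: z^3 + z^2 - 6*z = (z)*(z^2 + z - 6) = z*(z + 3)*(z - 2)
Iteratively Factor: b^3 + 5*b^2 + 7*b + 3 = (b + 1)*(b^2 + 4*b + 3) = (b + 1)*(b + 3)*(b + 1)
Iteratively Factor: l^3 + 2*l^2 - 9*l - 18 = (l + 3)*(l^2 - l - 6) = (l + 2)*(l + 3)*(l - 3)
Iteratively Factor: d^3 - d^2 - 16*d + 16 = (d - 4)*(d^2 + 3*d - 4) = (d - 4)*(d - 1)*(d + 4)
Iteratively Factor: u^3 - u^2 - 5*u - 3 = (u + 1)*(u^2 - 2*u - 3) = (u - 3)*(u + 1)*(u + 1)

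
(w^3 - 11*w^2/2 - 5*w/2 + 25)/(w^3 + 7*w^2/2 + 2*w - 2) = (2*w^2 - 15*w + 25)/(2*w^2 + 3*w - 2)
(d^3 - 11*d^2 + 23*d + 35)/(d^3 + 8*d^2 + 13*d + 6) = (d^2 - 12*d + 35)/(d^2 + 7*d + 6)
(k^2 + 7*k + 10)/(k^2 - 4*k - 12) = (k + 5)/(k - 6)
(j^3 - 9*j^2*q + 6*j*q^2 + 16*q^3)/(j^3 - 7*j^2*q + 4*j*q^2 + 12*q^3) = (-j + 8*q)/(-j + 6*q)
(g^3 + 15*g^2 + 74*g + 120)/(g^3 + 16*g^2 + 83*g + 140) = (g + 6)/(g + 7)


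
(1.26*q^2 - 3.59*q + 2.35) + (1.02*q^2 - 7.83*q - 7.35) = 2.28*q^2 - 11.42*q - 5.0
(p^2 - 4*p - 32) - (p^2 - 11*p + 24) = 7*p - 56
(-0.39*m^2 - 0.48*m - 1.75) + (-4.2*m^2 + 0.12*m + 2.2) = -4.59*m^2 - 0.36*m + 0.45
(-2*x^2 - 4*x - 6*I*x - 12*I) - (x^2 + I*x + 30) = -3*x^2 - 4*x - 7*I*x - 30 - 12*I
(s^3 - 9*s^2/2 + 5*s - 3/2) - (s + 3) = s^3 - 9*s^2/2 + 4*s - 9/2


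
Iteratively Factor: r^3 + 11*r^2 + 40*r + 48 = (r + 4)*(r^2 + 7*r + 12) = (r + 4)^2*(r + 3)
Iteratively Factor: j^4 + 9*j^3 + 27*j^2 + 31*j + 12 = (j + 1)*(j^3 + 8*j^2 + 19*j + 12) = (j + 1)*(j + 3)*(j^2 + 5*j + 4) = (j + 1)^2*(j + 3)*(j + 4)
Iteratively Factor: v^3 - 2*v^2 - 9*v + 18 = (v - 3)*(v^2 + v - 6) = (v - 3)*(v - 2)*(v + 3)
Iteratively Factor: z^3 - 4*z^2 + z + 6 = (z + 1)*(z^2 - 5*z + 6) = (z - 2)*(z + 1)*(z - 3)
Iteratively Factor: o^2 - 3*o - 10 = (o + 2)*(o - 5)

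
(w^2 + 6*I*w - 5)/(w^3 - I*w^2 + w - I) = (w + 5*I)/(w^2 - 2*I*w - 1)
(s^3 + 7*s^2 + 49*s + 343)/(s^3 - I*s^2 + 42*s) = (s^2 + 7*s*(1 + I) + 49*I)/(s*(s + 6*I))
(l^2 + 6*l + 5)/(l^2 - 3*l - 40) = (l + 1)/(l - 8)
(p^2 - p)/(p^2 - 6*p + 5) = p/(p - 5)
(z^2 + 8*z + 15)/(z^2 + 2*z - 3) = (z + 5)/(z - 1)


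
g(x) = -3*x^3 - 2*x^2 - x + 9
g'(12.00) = -1345.00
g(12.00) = -5475.00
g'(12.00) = -1345.00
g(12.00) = -5475.00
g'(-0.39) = -0.81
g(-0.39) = 9.26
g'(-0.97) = -5.59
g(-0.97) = 10.83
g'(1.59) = -30.11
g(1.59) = -9.71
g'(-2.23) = -36.84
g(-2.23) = 34.55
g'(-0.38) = -0.78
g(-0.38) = 9.26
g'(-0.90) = -4.69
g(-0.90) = 10.47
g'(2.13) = -50.35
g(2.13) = -31.19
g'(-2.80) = -60.36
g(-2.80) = 61.98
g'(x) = -9*x^2 - 4*x - 1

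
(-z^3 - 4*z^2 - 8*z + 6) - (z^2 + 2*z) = -z^3 - 5*z^2 - 10*z + 6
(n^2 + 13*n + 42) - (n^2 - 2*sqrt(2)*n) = 2*sqrt(2)*n + 13*n + 42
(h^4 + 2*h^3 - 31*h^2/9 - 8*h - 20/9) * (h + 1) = h^5 + 3*h^4 - 13*h^3/9 - 103*h^2/9 - 92*h/9 - 20/9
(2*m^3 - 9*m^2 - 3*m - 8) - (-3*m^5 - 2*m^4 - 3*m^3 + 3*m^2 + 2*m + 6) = 3*m^5 + 2*m^4 + 5*m^3 - 12*m^2 - 5*m - 14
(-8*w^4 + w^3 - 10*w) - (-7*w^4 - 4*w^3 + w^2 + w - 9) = -w^4 + 5*w^3 - w^2 - 11*w + 9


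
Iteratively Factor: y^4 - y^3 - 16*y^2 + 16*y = (y)*(y^3 - y^2 - 16*y + 16) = y*(y - 4)*(y^2 + 3*y - 4) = y*(y - 4)*(y - 1)*(y + 4)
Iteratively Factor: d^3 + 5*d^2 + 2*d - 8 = (d - 1)*(d^2 + 6*d + 8) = (d - 1)*(d + 2)*(d + 4)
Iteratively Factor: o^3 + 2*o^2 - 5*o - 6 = (o - 2)*(o^2 + 4*o + 3) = (o - 2)*(o + 1)*(o + 3)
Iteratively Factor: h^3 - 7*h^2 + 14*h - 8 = (h - 2)*(h^2 - 5*h + 4) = (h - 4)*(h - 2)*(h - 1)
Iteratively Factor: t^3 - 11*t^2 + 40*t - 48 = (t - 4)*(t^2 - 7*t + 12) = (t - 4)^2*(t - 3)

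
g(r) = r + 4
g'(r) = 1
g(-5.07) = -1.07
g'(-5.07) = 1.00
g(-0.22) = 3.78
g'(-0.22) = 1.00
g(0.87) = 4.87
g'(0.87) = 1.00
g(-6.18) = -2.18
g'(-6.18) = 1.00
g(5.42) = 9.42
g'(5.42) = 1.00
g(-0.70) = 3.30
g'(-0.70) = 1.00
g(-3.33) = 0.67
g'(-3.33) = 1.00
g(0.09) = 4.09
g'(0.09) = 1.00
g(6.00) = 10.00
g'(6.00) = 1.00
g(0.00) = 4.00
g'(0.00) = 1.00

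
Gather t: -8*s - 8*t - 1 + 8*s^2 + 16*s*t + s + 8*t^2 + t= 8*s^2 - 7*s + 8*t^2 + t*(16*s - 7) - 1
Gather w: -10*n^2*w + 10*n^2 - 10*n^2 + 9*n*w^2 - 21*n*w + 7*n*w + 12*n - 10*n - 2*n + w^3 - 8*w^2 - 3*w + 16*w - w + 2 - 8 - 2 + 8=w^3 + w^2*(9*n - 8) + w*(-10*n^2 - 14*n + 12)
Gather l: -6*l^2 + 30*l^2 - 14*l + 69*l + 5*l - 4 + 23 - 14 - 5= 24*l^2 + 60*l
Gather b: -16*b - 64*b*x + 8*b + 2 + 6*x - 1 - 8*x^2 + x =b*(-64*x - 8) - 8*x^2 + 7*x + 1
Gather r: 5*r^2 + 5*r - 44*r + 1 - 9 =5*r^2 - 39*r - 8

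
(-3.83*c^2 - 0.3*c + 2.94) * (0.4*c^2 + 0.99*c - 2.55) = -1.532*c^4 - 3.9117*c^3 + 10.6455*c^2 + 3.6756*c - 7.497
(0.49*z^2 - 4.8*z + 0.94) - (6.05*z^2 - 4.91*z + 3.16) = -5.56*z^2 + 0.11*z - 2.22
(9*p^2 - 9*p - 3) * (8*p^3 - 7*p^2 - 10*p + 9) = 72*p^5 - 135*p^4 - 51*p^3 + 192*p^2 - 51*p - 27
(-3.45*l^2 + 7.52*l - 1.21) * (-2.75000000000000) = 9.4875*l^2 - 20.68*l + 3.3275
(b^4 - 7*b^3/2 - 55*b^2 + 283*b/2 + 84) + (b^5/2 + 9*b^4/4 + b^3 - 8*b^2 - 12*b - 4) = b^5/2 + 13*b^4/4 - 5*b^3/2 - 63*b^2 + 259*b/2 + 80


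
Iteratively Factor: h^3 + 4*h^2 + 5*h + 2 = (h + 1)*(h^2 + 3*h + 2) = (h + 1)*(h + 2)*(h + 1)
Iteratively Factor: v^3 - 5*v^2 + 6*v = (v)*(v^2 - 5*v + 6) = v*(v - 2)*(v - 3)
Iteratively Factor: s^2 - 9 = (s - 3)*(s + 3)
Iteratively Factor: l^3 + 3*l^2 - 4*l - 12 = (l - 2)*(l^2 + 5*l + 6) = (l - 2)*(l + 3)*(l + 2)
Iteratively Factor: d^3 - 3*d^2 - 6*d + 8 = (d - 4)*(d^2 + d - 2) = (d - 4)*(d + 2)*(d - 1)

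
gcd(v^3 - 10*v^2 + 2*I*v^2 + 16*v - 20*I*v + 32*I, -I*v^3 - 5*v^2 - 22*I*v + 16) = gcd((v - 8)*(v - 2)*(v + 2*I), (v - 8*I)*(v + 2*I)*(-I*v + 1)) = v + 2*I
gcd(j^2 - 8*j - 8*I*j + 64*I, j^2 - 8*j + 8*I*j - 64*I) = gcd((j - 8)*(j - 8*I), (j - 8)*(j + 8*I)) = j - 8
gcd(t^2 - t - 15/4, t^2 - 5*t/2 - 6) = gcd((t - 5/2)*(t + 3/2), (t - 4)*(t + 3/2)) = t + 3/2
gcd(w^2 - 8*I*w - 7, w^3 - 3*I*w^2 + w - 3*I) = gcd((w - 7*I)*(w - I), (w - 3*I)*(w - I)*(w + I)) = w - I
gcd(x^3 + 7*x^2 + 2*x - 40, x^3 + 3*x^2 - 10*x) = x^2 + 3*x - 10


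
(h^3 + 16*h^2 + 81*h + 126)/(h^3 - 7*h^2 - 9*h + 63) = (h^2 + 13*h + 42)/(h^2 - 10*h + 21)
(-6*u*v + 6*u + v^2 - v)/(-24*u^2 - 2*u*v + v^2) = (v - 1)/(4*u + v)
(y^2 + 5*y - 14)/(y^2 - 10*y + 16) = (y + 7)/(y - 8)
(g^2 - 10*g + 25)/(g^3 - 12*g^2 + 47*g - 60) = (g - 5)/(g^2 - 7*g + 12)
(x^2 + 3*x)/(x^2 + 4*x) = (x + 3)/(x + 4)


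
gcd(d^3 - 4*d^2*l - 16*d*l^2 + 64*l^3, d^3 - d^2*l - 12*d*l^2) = d - 4*l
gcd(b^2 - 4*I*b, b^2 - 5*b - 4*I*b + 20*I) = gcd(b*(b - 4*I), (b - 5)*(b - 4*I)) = b - 4*I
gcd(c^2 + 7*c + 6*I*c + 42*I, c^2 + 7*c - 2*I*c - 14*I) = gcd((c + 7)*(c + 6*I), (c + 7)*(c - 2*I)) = c + 7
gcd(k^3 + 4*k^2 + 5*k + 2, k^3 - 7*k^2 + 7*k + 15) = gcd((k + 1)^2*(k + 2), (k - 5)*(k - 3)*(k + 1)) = k + 1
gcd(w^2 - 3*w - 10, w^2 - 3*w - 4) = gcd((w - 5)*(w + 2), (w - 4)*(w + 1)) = 1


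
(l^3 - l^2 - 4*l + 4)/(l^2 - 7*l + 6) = (l^2 - 4)/(l - 6)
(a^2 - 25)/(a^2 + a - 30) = (a + 5)/(a + 6)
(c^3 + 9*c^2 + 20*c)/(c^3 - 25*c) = (c + 4)/(c - 5)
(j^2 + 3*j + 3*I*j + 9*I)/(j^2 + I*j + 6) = (j + 3)/(j - 2*I)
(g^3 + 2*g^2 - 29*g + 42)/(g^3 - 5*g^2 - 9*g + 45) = (g^2 + 5*g - 14)/(g^2 - 2*g - 15)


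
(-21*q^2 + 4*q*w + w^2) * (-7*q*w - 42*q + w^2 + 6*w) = 147*q^3*w + 882*q^3 - 49*q^2*w^2 - 294*q^2*w - 3*q*w^3 - 18*q*w^2 + w^4 + 6*w^3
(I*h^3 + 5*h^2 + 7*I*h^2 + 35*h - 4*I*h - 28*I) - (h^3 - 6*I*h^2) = -h^3 + I*h^3 + 5*h^2 + 13*I*h^2 + 35*h - 4*I*h - 28*I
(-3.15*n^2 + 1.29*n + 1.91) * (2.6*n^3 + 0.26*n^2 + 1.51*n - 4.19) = -8.19*n^5 + 2.535*n^4 + 0.5449*n^3 + 15.643*n^2 - 2.521*n - 8.0029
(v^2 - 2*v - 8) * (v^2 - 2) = v^4 - 2*v^3 - 10*v^2 + 4*v + 16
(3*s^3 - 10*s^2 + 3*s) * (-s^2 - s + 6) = -3*s^5 + 7*s^4 + 25*s^3 - 63*s^2 + 18*s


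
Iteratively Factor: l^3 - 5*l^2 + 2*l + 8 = (l + 1)*(l^2 - 6*l + 8) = (l - 4)*(l + 1)*(l - 2)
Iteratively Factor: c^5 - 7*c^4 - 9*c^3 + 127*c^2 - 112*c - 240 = (c - 3)*(c^4 - 4*c^3 - 21*c^2 + 64*c + 80) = (c - 5)*(c - 3)*(c^3 + c^2 - 16*c - 16) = (c - 5)*(c - 4)*(c - 3)*(c^2 + 5*c + 4) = (c - 5)*(c - 4)*(c - 3)*(c + 1)*(c + 4)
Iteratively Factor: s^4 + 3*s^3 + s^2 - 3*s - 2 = (s + 1)*(s^3 + 2*s^2 - s - 2) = (s + 1)^2*(s^2 + s - 2) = (s - 1)*(s + 1)^2*(s + 2)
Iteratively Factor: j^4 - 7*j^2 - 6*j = (j - 3)*(j^3 + 3*j^2 + 2*j) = (j - 3)*(j + 2)*(j^2 + j) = (j - 3)*(j + 1)*(j + 2)*(j)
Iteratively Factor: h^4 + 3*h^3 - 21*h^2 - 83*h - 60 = (h + 1)*(h^3 + 2*h^2 - 23*h - 60) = (h + 1)*(h + 3)*(h^2 - h - 20) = (h + 1)*(h + 3)*(h + 4)*(h - 5)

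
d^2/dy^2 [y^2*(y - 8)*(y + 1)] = 12*y^2 - 42*y - 16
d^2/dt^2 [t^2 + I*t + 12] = 2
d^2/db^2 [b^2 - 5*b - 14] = 2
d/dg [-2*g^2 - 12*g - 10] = -4*g - 12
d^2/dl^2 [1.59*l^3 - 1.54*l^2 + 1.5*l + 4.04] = 9.54*l - 3.08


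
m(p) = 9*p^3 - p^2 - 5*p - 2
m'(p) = 27*p^2 - 2*p - 5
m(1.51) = 19.16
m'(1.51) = 53.54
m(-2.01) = -69.08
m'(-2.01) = 108.10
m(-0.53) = -0.97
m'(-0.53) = 3.64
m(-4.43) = -781.92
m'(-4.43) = 533.73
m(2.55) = 127.98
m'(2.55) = 165.47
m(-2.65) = -163.26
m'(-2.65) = 189.91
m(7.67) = 3961.78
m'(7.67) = 1568.04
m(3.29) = 291.23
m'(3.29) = 280.67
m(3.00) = 217.00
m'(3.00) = 232.00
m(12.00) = 15346.00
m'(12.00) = 3859.00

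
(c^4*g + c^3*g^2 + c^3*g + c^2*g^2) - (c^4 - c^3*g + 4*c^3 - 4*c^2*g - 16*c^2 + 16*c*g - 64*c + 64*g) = c^4*g - c^4 + c^3*g^2 + 2*c^3*g - 4*c^3 + c^2*g^2 + 4*c^2*g + 16*c^2 - 16*c*g + 64*c - 64*g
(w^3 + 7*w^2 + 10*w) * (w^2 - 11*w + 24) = w^5 - 4*w^4 - 43*w^3 + 58*w^2 + 240*w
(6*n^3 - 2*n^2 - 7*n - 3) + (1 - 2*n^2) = 6*n^3 - 4*n^2 - 7*n - 2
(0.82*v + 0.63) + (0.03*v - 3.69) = 0.85*v - 3.06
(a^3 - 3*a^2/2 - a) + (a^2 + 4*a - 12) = a^3 - a^2/2 + 3*a - 12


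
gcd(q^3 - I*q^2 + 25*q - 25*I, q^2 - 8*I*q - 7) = q - I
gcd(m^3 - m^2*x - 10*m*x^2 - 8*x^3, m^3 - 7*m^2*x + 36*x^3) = m + 2*x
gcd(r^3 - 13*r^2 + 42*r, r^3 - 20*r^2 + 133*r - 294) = r^2 - 13*r + 42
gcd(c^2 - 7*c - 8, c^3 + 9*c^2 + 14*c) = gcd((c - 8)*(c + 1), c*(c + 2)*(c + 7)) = 1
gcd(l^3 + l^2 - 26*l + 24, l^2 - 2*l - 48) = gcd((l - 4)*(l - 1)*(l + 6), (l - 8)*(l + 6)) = l + 6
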